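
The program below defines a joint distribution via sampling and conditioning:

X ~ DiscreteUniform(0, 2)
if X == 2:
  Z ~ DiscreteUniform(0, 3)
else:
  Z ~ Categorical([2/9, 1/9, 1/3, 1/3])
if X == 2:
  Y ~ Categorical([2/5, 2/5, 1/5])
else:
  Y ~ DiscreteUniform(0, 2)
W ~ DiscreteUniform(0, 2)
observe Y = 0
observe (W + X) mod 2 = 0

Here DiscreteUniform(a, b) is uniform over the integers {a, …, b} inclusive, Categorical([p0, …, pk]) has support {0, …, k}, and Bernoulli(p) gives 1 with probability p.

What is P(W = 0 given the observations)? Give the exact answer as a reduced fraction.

P(W = 0 | obs) = 11/27

Enumerate traces; 20 have nonzero weight after conditioning:
  (X=0, Z=0, Y=0, W=0) weight 2/243
  (X=0, Z=0, Y=0, W=2) weight 2/243
  (X=0, Z=1, Y=0, W=0) weight 1/243
  (X=0, Z=1, Y=0, W=2) weight 1/243
  (X=0, Z=2, Y=0, W=0) weight 1/81
  (X=0, Z=2, Y=0, W=2) weight 1/81
  (X=0, Z=3, Y=0, W=0) weight 1/81
  (X=0, Z=3, Y=0, W=2) weight 1/81
  (X=1, Z=0, Y=0, W=1) weight 2/243
  … 11 more
Group by W:
  weight(W=0) = 11/135
  weight(W=1) = 1/27
  weight(W=2) = 11/135
Total weight = 11/135 + 1/27 + 11/135 = 1/5
P(W=0 | obs) = 11/135 / 1/5 = 11/27
P(W=1 | obs) = 1/27 / 1/5 = 5/27
P(W=2 | obs) = 11/135 / 1/5 = 11/27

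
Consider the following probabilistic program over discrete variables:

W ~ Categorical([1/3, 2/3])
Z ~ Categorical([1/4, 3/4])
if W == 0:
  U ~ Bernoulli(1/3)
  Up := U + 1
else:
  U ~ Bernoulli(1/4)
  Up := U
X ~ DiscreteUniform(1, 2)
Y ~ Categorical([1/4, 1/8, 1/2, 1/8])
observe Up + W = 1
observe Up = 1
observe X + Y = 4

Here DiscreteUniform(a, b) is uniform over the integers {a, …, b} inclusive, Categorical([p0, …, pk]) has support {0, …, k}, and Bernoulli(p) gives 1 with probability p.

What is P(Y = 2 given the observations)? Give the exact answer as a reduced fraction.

P(Y = 2 | obs) = 4/5

Enumerate traces; 4 have nonzero weight after conditioning:
  (W=0, Z=0, U=0, X=1, Y=3) weight 1/288
  (W=0, Z=0, U=0, X=2, Y=2) weight 1/72
  (W=0, Z=1, U=0, X=1, Y=3) weight 1/96
  (W=0, Z=1, U=0, X=2, Y=2) weight 1/24
Group by Y:
  weight(Y=2) = 1/18
  weight(Y=3) = 1/72
Total weight = 1/18 + 1/72 = 5/72
P(Y=2 | obs) = 1/18 / 5/72 = 4/5
P(Y=3 | obs) = 1/72 / 5/72 = 1/5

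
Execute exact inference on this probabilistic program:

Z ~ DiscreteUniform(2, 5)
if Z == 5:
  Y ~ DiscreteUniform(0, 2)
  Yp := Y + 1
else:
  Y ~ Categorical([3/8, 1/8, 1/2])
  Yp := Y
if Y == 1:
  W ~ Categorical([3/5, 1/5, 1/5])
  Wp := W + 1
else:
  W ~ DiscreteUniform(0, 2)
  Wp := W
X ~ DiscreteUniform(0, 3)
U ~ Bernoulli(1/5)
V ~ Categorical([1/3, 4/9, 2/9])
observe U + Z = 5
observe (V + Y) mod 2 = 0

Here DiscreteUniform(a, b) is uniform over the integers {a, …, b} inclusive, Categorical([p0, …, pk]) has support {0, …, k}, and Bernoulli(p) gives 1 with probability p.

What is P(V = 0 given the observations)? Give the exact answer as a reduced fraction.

P(V = 0 | obs) = 51/113

Enumerate traces; 120 have nonzero weight after conditioning:
  (Z=4, Y=0, W=0, X=0, U=1, V=0) weight 1/1920
  (Z=4, Y=0, W=0, X=0, U=1, V=2) weight 1/2880
  (Z=4, Y=0, W=0, X=1, U=1, V=0) weight 1/1920
  (Z=4, Y=0, W=0, X=1, U=1, V=2) weight 1/2880
  (Z=4, Y=0, W=0, X=2, U=1, V=0) weight 1/1920
  (Z=4, Y=0, W=0, X=2, U=1, V=2) weight 1/2880
  (Z=4, Y=0, W=0, X=3, U=1, V=0) weight 1/1920
  (Z=4, Y=0, W=0, X=3, U=1, V=2) weight 1/2880
  (Z=4, Y=1, W=0, X=0, U=1, V=1) weight 1/2400
  … 111 more
Group by V:
  weight(V=0) = 17/288
  weight(V=1) = 7/216
  weight(V=2) = 17/432
Total weight = 17/288 + 7/216 + 17/432 = 113/864
P(V=0 | obs) = 17/288 / 113/864 = 51/113
P(V=1 | obs) = 7/216 / 113/864 = 28/113
P(V=2 | obs) = 17/432 / 113/864 = 34/113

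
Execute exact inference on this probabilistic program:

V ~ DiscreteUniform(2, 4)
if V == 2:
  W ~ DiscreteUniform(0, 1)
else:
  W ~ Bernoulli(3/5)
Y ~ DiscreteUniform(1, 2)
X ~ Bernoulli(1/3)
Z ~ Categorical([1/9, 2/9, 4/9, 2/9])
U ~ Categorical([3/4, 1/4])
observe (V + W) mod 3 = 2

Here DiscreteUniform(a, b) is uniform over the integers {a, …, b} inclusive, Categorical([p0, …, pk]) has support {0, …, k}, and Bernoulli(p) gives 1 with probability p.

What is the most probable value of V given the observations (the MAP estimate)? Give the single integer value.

argmax_v P(V = v | obs) = 4

Enumerate traces; 64 have nonzero weight after conditioning:
  (V=2, W=0, Y=1, X=0, Z=0, U=0) weight 1/216
  (V=2, W=0, Y=1, X=0, Z=0, U=1) weight 1/648
  (V=2, W=0, Y=1, X=0, Z=1, U=0) weight 1/108
  (V=2, W=0, Y=1, X=0, Z=1, U=1) weight 1/324
  (V=2, W=0, Y=1, X=0, Z=2, U=0) weight 1/54
  (V=2, W=0, Y=1, X=0, Z=2, U=1) weight 1/162
  (V=2, W=0, Y=1, X=0, Z=3, U=0) weight 1/108
  (V=2, W=0, Y=1, X=0, Z=3, U=1) weight 1/324
  (V=4, W=1, Y=1, X=0, Z=0, U=0) weight 1/180
  … 55 more
Group by V:
  weight(V=2) = 1/6
  weight(V=4) = 1/5
Total weight = 1/6 + 1/5 = 11/30
P(V=2 | obs) = 1/6 / 11/30 = 5/11
P(V=4 | obs) = 1/5 / 11/30 = 6/11
argmax = 4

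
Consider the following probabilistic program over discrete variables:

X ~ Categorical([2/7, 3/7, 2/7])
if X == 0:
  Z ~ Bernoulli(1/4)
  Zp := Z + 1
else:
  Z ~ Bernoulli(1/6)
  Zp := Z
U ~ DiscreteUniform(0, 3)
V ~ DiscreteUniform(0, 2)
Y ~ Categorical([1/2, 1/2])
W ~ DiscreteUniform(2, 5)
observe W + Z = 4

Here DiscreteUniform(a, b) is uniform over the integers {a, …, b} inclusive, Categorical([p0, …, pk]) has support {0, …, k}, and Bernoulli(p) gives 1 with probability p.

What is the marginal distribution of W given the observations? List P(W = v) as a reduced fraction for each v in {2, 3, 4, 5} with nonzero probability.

Enumerate traces; 144 have nonzero weight after conditioning:
  (X=0, Z=0, U=0, V=0, Y=0, W=4) weight 1/448
  (X=0, Z=0, U=0, V=0, Y=1, W=4) weight 1/448
  (X=0, Z=0, U=0, V=1, Y=0, W=4) weight 1/448
  (X=0, Z=0, U=0, V=1, Y=1, W=4) weight 1/448
  (X=0, Z=0, U=0, V=2, Y=0, W=4) weight 1/448
  (X=0, Z=0, U=0, V=2, Y=1, W=4) weight 1/448
  (X=0, Z=0, U=1, V=0, Y=0, W=4) weight 1/448
  (X=0, Z=0, U=1, V=0, Y=1, W=4) weight 1/448
  (X=0, Z=1, U=0, V=0, Y=0, W=3) weight 1/1344
  … 135 more
Group by W:
  weight(W=3) = 1/21
  weight(W=4) = 17/84
Total weight = 1/21 + 17/84 = 1/4
P(W=3 | obs) = 1/21 / 1/4 = 4/21
P(W=4 | obs) = 17/84 / 1/4 = 17/21

P(W=3) = 4/21, P(W=4) = 17/21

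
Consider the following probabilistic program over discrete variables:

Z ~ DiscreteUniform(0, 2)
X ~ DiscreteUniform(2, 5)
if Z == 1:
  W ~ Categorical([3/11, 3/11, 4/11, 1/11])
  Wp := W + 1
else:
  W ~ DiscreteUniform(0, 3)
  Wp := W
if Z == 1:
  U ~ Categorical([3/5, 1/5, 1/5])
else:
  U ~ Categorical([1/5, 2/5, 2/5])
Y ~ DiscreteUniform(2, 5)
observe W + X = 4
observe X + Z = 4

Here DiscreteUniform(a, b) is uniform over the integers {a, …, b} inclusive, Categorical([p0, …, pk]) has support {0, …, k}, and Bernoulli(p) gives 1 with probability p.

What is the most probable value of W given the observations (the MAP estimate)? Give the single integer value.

argmax_v P(W = v | obs) = 1

Enumerate traces; 36 have nonzero weight after conditioning:
  (Z=0, X=4, W=0, U=0, Y=2) weight 1/960
  (Z=0, X=4, W=0, U=0, Y=3) weight 1/960
  (Z=0, X=4, W=0, U=0, Y=4) weight 1/960
  (Z=0, X=4, W=0, U=0, Y=5) weight 1/960
  (Z=0, X=4, W=0, U=1, Y=2) weight 1/480
  (Z=0, X=4, W=0, U=1, Y=3) weight 1/480
  (Z=0, X=4, W=0, U=1, Y=4) weight 1/480
  (Z=0, X=4, W=0, U=1, Y=5) weight 1/480
  (Z=1, X=3, W=1, U=0, Y=2) weight 3/880
  (Z=2, X=2, W=2, U=0, Y=2) weight 1/960
  … 26 more
Group by W:
  weight(W=0) = 1/48
  weight(W=1) = 1/44
  weight(W=2) = 1/48
Total weight = 1/48 + 1/44 + 1/48 = 17/264
P(W=0 | obs) = 1/48 / 17/264 = 11/34
P(W=1 | obs) = 1/44 / 17/264 = 6/17
P(W=2 | obs) = 1/48 / 17/264 = 11/34
argmax = 1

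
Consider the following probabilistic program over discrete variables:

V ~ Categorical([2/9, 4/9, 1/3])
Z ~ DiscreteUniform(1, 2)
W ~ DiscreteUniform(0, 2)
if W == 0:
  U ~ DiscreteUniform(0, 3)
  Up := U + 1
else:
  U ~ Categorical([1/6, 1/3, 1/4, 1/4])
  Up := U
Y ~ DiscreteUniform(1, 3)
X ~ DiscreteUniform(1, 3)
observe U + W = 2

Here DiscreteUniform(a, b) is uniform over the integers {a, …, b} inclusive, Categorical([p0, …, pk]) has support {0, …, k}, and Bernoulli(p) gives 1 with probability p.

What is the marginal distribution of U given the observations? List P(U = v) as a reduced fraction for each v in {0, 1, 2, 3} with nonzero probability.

P(U=0) = 2/9, P(U=1) = 4/9, P(U=2) = 1/3

Enumerate traces; 162 have nonzero weight after conditioning:
  (V=0, Z=1, W=0, U=2, Y=1, X=1) weight 1/972
  (V=0, Z=1, W=0, U=2, Y=1, X=2) weight 1/972
  (V=0, Z=1, W=0, U=2, Y=1, X=3) weight 1/972
  (V=0, Z=1, W=0, U=2, Y=2, X=1) weight 1/972
  (V=0, Z=1, W=0, U=2, Y=2, X=2) weight 1/972
  (V=0, Z=1, W=0, U=2, Y=2, X=3) weight 1/972
  (V=0, Z=1, W=0, U=2, Y=3, X=1) weight 1/972
  (V=0, Z=1, W=0, U=2, Y=3, X=2) weight 1/972
  (V=0, Z=1, W=1, U=1, Y=1, X=1) weight 1/729
  (V=0, Z=1, W=2, U=0, Y=1, X=1) weight 1/1458
  … 152 more
Group by U:
  weight(U=0) = 1/18
  weight(U=1) = 1/9
  weight(U=2) = 1/12
Total weight = 1/18 + 1/9 + 1/12 = 1/4
P(U=0 | obs) = 1/18 / 1/4 = 2/9
P(U=1 | obs) = 1/9 / 1/4 = 4/9
P(U=2 | obs) = 1/12 / 1/4 = 1/3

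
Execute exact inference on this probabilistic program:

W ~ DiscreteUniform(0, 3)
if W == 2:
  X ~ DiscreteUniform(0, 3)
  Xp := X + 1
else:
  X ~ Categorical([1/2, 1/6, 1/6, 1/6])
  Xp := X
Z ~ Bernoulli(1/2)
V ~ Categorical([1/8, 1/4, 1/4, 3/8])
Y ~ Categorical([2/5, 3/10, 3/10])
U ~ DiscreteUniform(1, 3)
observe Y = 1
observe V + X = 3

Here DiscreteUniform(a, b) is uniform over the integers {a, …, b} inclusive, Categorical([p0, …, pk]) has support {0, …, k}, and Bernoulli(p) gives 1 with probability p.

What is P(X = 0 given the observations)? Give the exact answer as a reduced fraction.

P(X = 0 | obs) = 7/12

Enumerate traces; 96 have nonzero weight after conditioning:
  (W=0, X=0, Z=0, V=3, Y=1, U=1) weight 3/1280
  (W=0, X=0, Z=0, V=3, Y=1, U=2) weight 3/1280
  (W=0, X=0, Z=0, V=3, Y=1, U=3) weight 3/1280
  (W=0, X=0, Z=1, V=3, Y=1, U=1) weight 3/1280
  (W=0, X=0, Z=1, V=3, Y=1, U=2) weight 3/1280
  (W=0, X=0, Z=1, V=3, Y=1, U=3) weight 3/1280
  (W=0, X=1, Z=0, V=2, Y=1, U=1) weight 1/1920
  (W=0, X=1, Z=0, V=2, Y=1, U=2) weight 1/1920
  (W=0, X=2, Z=0, V=1, Y=1, U=1) weight 1/1920
  (W=0, X=3, Z=0, V=0, Y=1, U=1) weight 1/3840
  … 86 more
Group by X:
  weight(X=0) = 63/1280
  weight(X=1) = 9/640
  weight(X=2) = 9/640
  weight(X=3) = 9/1280
Total weight = 63/1280 + 9/640 + 9/640 + 9/1280 = 27/320
P(X=0 | obs) = 63/1280 / 27/320 = 7/12
P(X=1 | obs) = 9/640 / 27/320 = 1/6
P(X=2 | obs) = 9/640 / 27/320 = 1/6
P(X=3 | obs) = 9/1280 / 27/320 = 1/12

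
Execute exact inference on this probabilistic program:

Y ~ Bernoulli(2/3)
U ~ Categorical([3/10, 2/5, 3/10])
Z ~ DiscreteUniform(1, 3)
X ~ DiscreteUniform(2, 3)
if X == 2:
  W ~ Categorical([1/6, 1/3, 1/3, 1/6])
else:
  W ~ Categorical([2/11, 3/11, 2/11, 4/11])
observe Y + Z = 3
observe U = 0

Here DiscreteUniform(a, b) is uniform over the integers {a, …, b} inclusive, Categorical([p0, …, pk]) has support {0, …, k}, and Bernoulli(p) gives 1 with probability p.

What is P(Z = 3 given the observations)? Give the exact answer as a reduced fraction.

Enumerate traces; 16 have nonzero weight after conditioning:
  (Y=0, U=0, Z=3, X=2, W=0) weight 1/360
  (Y=0, U=0, Z=3, X=2, W=1) weight 1/180
  (Y=0, U=0, Z=3, X=2, W=2) weight 1/180
  (Y=0, U=0, Z=3, X=2, W=3) weight 1/360
  (Y=0, U=0, Z=3, X=3, W=0) weight 1/330
  (Y=0, U=0, Z=3, X=3, W=1) weight 1/220
  (Y=0, U=0, Z=3, X=3, W=2) weight 1/330
  (Y=0, U=0, Z=3, X=3, W=3) weight 1/165
  (Y=1, U=0, Z=2, X=2, W=0) weight 1/180
  … 7 more
Group by Z:
  weight(Z=2) = 1/15
  weight(Z=3) = 1/30
Total weight = 1/15 + 1/30 = 1/10
P(Z=2 | obs) = 1/15 / 1/10 = 2/3
P(Z=3 | obs) = 1/30 / 1/10 = 1/3

P(Z = 3 | obs) = 1/3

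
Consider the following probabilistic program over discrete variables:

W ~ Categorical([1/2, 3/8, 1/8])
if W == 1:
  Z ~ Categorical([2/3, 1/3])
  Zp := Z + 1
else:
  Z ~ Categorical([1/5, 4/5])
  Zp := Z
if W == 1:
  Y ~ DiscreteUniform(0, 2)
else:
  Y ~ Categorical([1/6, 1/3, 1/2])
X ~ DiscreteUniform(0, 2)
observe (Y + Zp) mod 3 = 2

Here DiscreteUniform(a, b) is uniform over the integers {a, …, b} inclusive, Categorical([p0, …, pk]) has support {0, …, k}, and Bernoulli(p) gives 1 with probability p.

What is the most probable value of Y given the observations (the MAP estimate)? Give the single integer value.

Enumerate traces; 18 have nonzero weight after conditioning:
  (W=0, Z=0, Y=2, X=0) weight 1/60
  (W=0, Z=0, Y=2, X=1) weight 1/60
  (W=0, Z=0, Y=2, X=2) weight 1/60
  (W=0, Z=1, Y=1, X=0) weight 2/45
  (W=0, Z=1, Y=1, X=1) weight 2/45
  (W=0, Z=1, Y=1, X=2) weight 2/45
  (W=1, Z=0, Y=1, X=0) weight 1/36
  (W=1, Z=0, Y=1, X=1) weight 1/36
  (W=1, Z=1, Y=0, X=0) weight 1/72
  … 9 more
Group by Y:
  weight(Y=0) = 1/24
  weight(Y=1) = 1/4
  weight(Y=2) = 1/16
Total weight = 1/24 + 1/4 + 1/16 = 17/48
P(Y=0 | obs) = 1/24 / 17/48 = 2/17
P(Y=1 | obs) = 1/4 / 17/48 = 12/17
P(Y=2 | obs) = 1/16 / 17/48 = 3/17
argmax = 1

argmax_v P(Y = v | obs) = 1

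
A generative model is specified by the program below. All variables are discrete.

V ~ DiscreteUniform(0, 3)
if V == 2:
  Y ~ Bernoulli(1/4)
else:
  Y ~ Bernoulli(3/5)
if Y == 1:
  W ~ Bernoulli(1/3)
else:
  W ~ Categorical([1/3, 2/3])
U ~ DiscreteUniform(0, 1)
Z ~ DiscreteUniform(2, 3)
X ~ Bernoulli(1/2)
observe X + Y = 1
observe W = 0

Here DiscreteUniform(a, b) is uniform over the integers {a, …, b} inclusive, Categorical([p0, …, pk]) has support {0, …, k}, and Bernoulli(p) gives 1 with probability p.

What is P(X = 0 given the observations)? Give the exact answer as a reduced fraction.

Enumerate traces; 32 have nonzero weight after conditioning:
  (V=0, Y=0, W=0, U=0, Z=2, X=1) weight 1/240
  (V=0, Y=0, W=0, U=0, Z=3, X=1) weight 1/240
  (V=0, Y=0, W=0, U=1, Z=2, X=1) weight 1/240
  (V=0, Y=0, W=0, U=1, Z=3, X=1) weight 1/240
  (V=0, Y=1, W=0, U=0, Z=2, X=0) weight 1/80
  (V=0, Y=1, W=0, U=0, Z=3, X=0) weight 1/80
  (V=0, Y=1, W=0, U=1, Z=2, X=0) weight 1/80
  (V=0, Y=1, W=0, U=1, Z=3, X=0) weight 1/80
  … 24 more
Group by X:
  weight(X=0) = 41/240
  weight(X=1) = 13/160
Total weight = 41/240 + 13/160 = 121/480
P(X=0 | obs) = 41/240 / 121/480 = 82/121
P(X=1 | obs) = 13/160 / 121/480 = 39/121

P(X = 0 | obs) = 82/121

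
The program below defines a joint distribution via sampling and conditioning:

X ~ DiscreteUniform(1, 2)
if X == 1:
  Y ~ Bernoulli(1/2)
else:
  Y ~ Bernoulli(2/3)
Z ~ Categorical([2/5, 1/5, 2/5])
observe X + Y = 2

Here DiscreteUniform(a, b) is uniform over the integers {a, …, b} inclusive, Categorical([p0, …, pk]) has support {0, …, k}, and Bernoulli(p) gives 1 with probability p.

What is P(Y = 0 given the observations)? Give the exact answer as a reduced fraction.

P(Y = 0 | obs) = 2/5

Enumerate traces; 6 have nonzero weight after conditioning:
  (X=1, Y=1, Z=0) weight 1/10
  (X=1, Y=1, Z=1) weight 1/20
  (X=1, Y=1, Z=2) weight 1/10
  (X=2, Y=0, Z=0) weight 1/15
  (X=2, Y=0, Z=1) weight 1/30
  (X=2, Y=0, Z=2) weight 1/15
Group by Y:
  weight(Y=0) = 1/6
  weight(Y=1) = 1/4
Total weight = 1/6 + 1/4 = 5/12
P(Y=0 | obs) = 1/6 / 5/12 = 2/5
P(Y=1 | obs) = 1/4 / 5/12 = 3/5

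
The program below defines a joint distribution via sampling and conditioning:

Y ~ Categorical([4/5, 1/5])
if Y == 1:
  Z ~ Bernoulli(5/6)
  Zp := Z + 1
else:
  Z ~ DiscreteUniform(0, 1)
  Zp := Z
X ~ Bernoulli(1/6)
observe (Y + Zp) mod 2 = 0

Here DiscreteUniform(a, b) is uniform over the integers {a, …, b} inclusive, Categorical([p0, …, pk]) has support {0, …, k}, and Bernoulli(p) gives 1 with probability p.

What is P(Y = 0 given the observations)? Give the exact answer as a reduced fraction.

P(Y = 0 | obs) = 12/13

Enumerate traces; 4 have nonzero weight after conditioning:
  (Y=0, Z=0, X=0) weight 1/3
  (Y=0, Z=0, X=1) weight 1/15
  (Y=1, Z=0, X=0) weight 1/36
  (Y=1, Z=0, X=1) weight 1/180
Group by Y:
  weight(Y=0) = 2/5
  weight(Y=1) = 1/30
Total weight = 2/5 + 1/30 = 13/30
P(Y=0 | obs) = 2/5 / 13/30 = 12/13
P(Y=1 | obs) = 1/30 / 13/30 = 1/13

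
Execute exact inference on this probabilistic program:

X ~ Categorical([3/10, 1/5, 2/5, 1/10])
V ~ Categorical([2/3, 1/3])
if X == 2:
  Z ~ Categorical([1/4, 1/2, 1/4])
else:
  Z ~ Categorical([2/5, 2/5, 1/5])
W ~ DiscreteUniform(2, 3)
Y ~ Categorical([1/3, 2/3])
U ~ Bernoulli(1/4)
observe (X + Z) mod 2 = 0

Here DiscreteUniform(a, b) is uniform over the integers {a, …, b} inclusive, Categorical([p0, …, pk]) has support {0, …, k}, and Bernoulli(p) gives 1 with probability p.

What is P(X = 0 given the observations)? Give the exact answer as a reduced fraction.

Enumerate traces; 96 have nonzero weight after conditioning:
  (X=0, V=0, Z=0, W=2, Y=0, U=0) weight 1/100
  (X=0, V=0, Z=0, W=2, Y=0, U=1) weight 1/300
  (X=0, V=0, Z=0, W=2, Y=1, U=0) weight 1/50
  (X=0, V=0, Z=0, W=2, Y=1, U=1) weight 1/150
  (X=0, V=0, Z=0, W=3, Y=0, U=0) weight 1/100
  (X=0, V=0, Z=0, W=3, Y=0, U=1) weight 1/300
  (X=0, V=0, Z=0, W=3, Y=1, U=0) weight 1/50
  (X=0, V=0, Z=0, W=3, Y=1, U=1) weight 1/150
  (X=1, V=0, Z=1, W=2, Y=0, U=0) weight 1/150
  (X=2, V=0, Z=0, W=2, Y=0, U=0) weight 1/120
  … 86 more
Group by X:
  weight(X=0) = 9/50
  weight(X=1) = 2/25
  weight(X=2) = 1/5
  weight(X=3) = 1/25
Total weight = 9/50 + 2/25 + 1/5 + 1/25 = 1/2
P(X=0 | obs) = 9/50 / 1/2 = 9/25
P(X=1 | obs) = 2/25 / 1/2 = 4/25
P(X=2 | obs) = 1/5 / 1/2 = 2/5
P(X=3 | obs) = 1/25 / 1/2 = 2/25

P(X = 0 | obs) = 9/25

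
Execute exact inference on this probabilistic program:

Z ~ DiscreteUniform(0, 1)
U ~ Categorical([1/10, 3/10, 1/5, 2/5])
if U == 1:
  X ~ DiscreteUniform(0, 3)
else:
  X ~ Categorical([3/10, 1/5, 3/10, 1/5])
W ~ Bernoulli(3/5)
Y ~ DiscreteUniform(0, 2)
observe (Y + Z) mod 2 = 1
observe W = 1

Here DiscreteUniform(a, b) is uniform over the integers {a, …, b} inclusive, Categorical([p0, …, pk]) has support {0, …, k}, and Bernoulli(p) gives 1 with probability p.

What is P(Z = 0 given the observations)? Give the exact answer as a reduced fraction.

Enumerate traces; 48 have nonzero weight after conditioning:
  (Z=0, U=0, X=0, W=1, Y=1) weight 3/1000
  (Z=0, U=0, X=1, W=1, Y=1) weight 1/500
  (Z=0, U=0, X=2, W=1, Y=1) weight 3/1000
  (Z=0, U=0, X=3, W=1, Y=1) weight 1/500
  (Z=0, U=1, X=0, W=1, Y=1) weight 3/400
  (Z=0, U=1, X=1, W=1, Y=1) weight 3/400
  (Z=0, U=1, X=2, W=1, Y=1) weight 3/400
  (Z=0, U=1, X=3, W=1, Y=1) weight 3/400
  (Z=1, U=0, X=0, W=1, Y=0) weight 3/1000
  … 39 more
Group by Z:
  weight(Z=0) = 1/10
  weight(Z=1) = 1/5
Total weight = 1/10 + 1/5 = 3/10
P(Z=0 | obs) = 1/10 / 3/10 = 1/3
P(Z=1 | obs) = 1/5 / 3/10 = 2/3

P(Z = 0 | obs) = 1/3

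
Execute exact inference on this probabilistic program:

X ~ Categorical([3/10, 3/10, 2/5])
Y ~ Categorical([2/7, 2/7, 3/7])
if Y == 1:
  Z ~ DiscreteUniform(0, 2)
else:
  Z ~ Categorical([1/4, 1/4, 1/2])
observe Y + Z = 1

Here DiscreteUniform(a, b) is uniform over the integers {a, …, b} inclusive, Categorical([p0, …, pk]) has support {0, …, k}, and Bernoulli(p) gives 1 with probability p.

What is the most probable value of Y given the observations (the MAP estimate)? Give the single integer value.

argmax_v P(Y = v | obs) = 1

Enumerate traces; 6 have nonzero weight after conditioning:
  (X=0, Y=0, Z=1) weight 3/140
  (X=0, Y=1, Z=0) weight 1/35
  (X=1, Y=0, Z=1) weight 3/140
  (X=1, Y=1, Z=0) weight 1/35
  (X=2, Y=0, Z=1) weight 1/35
  (X=2, Y=1, Z=0) weight 4/105
Group by Y:
  weight(Y=0) = 1/14
  weight(Y=1) = 2/21
Total weight = 1/14 + 2/21 = 1/6
P(Y=0 | obs) = 1/14 / 1/6 = 3/7
P(Y=1 | obs) = 2/21 / 1/6 = 4/7
argmax = 1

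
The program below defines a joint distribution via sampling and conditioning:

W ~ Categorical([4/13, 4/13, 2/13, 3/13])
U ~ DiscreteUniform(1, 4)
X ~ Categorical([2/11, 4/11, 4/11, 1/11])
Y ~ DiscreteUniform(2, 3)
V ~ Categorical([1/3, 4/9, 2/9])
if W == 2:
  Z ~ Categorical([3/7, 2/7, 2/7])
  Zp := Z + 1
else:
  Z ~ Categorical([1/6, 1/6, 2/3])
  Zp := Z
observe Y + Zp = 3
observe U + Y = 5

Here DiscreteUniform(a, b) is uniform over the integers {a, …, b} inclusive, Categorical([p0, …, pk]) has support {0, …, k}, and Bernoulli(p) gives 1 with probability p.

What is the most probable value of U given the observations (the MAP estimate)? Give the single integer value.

Enumerate traces; 84 have nonzero weight after conditioning:
  (W=0, U=2, X=0, Y=3, V=0, Z=0) weight 1/2574
  (W=0, U=2, X=0, Y=3, V=1, Z=0) weight 2/3861
  (W=0, U=2, X=0, Y=3, V=2, Z=0) weight 1/3861
  (W=0, U=2, X=1, Y=3, V=0, Z=0) weight 1/1287
  (W=0, U=2, X=1, Y=3, V=1, Z=0) weight 4/3861
  (W=0, U=2, X=1, Y=3, V=2, Z=0) weight 2/3861
  (W=0, U=2, X=2, Y=3, V=0, Z=0) weight 1/1287
  (W=0, U=2, X=2, Y=3, V=1, Z=0) weight 4/3861
  (W=0, U=3, X=0, Y=2, V=0, Z=1) weight 1/2574
  … 75 more
Group by U:
  weight(U=2) = 11/624
  weight(U=3) = 113/4368
Total weight = 11/624 + 113/4368 = 95/2184
P(U=2 | obs) = 11/624 / 95/2184 = 77/190
P(U=3 | obs) = 113/4368 / 95/2184 = 113/190
argmax = 3

argmax_v P(U = v | obs) = 3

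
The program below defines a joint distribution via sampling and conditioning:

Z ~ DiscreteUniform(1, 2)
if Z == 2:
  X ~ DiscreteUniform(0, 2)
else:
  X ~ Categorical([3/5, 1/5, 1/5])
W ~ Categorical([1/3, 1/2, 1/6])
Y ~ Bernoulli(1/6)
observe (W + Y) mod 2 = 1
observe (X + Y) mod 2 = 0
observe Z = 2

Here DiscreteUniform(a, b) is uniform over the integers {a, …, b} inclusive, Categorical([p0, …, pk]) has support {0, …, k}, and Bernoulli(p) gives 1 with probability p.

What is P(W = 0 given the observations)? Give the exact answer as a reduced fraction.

Enumerate traces; 4 have nonzero weight after conditioning:
  (Z=2, X=0, W=1, Y=0) weight 5/72
  (Z=2, X=1, W=0, Y=1) weight 1/108
  (Z=2, X=1, W=2, Y=1) weight 1/216
  (Z=2, X=2, W=1, Y=0) weight 5/72
Group by W:
  weight(W=0) = 1/108
  weight(W=1) = 5/36
  weight(W=2) = 1/216
Total weight = 1/108 + 5/36 + 1/216 = 11/72
P(W=0 | obs) = 1/108 / 11/72 = 2/33
P(W=1 | obs) = 5/36 / 11/72 = 10/11
P(W=2 | obs) = 1/216 / 11/72 = 1/33

P(W = 0 | obs) = 2/33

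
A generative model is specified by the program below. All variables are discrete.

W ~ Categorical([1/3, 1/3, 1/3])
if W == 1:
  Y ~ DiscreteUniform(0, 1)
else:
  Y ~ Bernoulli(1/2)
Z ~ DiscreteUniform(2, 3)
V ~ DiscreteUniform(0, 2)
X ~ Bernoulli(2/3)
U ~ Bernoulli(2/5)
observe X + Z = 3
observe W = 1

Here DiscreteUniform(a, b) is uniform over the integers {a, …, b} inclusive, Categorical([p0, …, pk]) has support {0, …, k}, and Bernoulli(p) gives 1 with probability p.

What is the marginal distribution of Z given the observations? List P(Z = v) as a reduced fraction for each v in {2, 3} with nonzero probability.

Enumerate traces; 24 have nonzero weight after conditioning:
  (W=1, Y=0, Z=2, V=0, X=1, U=0) weight 1/90
  (W=1, Y=0, Z=2, V=0, X=1, U=1) weight 1/135
  (W=1, Y=0, Z=2, V=1, X=1, U=0) weight 1/90
  (W=1, Y=0, Z=2, V=1, X=1, U=1) weight 1/135
  (W=1, Y=0, Z=2, V=2, X=1, U=0) weight 1/90
  (W=1, Y=0, Z=2, V=2, X=1, U=1) weight 1/135
  (W=1, Y=0, Z=3, V=0, X=0, U=0) weight 1/180
  (W=1, Y=0, Z=3, V=0, X=0, U=1) weight 1/270
  … 16 more
Group by Z:
  weight(Z=2) = 1/9
  weight(Z=3) = 1/18
Total weight = 1/9 + 1/18 = 1/6
P(Z=2 | obs) = 1/9 / 1/6 = 2/3
P(Z=3 | obs) = 1/18 / 1/6 = 1/3

P(Z=2) = 2/3, P(Z=3) = 1/3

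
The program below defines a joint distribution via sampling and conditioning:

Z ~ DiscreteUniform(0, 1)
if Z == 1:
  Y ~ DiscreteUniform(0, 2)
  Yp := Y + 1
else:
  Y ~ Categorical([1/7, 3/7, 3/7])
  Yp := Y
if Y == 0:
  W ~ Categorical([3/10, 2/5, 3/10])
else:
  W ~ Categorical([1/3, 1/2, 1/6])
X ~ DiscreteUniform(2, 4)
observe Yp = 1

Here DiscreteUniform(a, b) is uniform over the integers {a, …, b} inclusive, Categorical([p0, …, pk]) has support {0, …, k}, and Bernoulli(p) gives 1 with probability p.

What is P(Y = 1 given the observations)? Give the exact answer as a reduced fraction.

P(Y = 1 | obs) = 9/16

Enumerate traces; 18 have nonzero weight after conditioning:
  (Z=0, Y=1, W=0, X=2) weight 1/42
  (Z=0, Y=1, W=0, X=3) weight 1/42
  (Z=0, Y=1, W=0, X=4) weight 1/42
  (Z=0, Y=1, W=1, X=2) weight 1/28
  (Z=0, Y=1, W=1, X=3) weight 1/28
  (Z=0, Y=1, W=1, X=4) weight 1/28
  (Z=0, Y=1, W=2, X=2) weight 1/84
  (Z=0, Y=1, W=2, X=3) weight 1/84
  (Z=1, Y=0, W=0, X=2) weight 1/60
  … 9 more
Group by Y:
  weight(Y=0) = 1/6
  weight(Y=1) = 3/14
Total weight = 1/6 + 3/14 = 8/21
P(Y=0 | obs) = 1/6 / 8/21 = 7/16
P(Y=1 | obs) = 3/14 / 8/21 = 9/16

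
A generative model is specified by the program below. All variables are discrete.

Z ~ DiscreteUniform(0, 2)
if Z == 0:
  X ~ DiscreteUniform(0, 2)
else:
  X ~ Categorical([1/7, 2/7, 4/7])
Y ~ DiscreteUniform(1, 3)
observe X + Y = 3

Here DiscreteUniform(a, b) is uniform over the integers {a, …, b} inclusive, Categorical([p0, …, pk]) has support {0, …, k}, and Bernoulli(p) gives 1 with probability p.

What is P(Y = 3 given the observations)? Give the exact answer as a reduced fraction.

Enumerate traces; 9 have nonzero weight after conditioning:
  (Z=0, X=0, Y=3) weight 1/27
  (Z=0, X=1, Y=2) weight 1/27
  (Z=0, X=2, Y=1) weight 1/27
  (Z=1, X=0, Y=3) weight 1/63
  (Z=1, X=1, Y=2) weight 2/63
  (Z=1, X=2, Y=1) weight 4/63
  (Z=2, X=0, Y=3) weight 1/63
  (Z=2, X=1, Y=2) weight 2/63
  … 1 more
Group by Y:
  weight(Y=1) = 31/189
  weight(Y=2) = 19/189
  weight(Y=3) = 13/189
Total weight = 31/189 + 19/189 + 13/189 = 1/3
P(Y=1 | obs) = 31/189 / 1/3 = 31/63
P(Y=2 | obs) = 19/189 / 1/3 = 19/63
P(Y=3 | obs) = 13/189 / 1/3 = 13/63

P(Y = 3 | obs) = 13/63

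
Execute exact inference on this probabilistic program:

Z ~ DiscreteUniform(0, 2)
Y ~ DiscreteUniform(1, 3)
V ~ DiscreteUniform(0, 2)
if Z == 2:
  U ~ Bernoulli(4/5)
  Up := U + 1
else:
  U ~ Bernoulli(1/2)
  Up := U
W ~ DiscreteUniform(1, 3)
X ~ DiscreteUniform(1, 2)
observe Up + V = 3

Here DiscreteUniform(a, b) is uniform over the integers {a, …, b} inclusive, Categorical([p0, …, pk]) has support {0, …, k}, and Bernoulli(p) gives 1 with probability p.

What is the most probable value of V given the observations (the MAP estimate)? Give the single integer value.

Enumerate traces; 72 have nonzero weight after conditioning:
  (Z=0, Y=1, V=2, U=1, W=1, X=1) weight 1/324
  (Z=0, Y=1, V=2, U=1, W=1, X=2) weight 1/324
  (Z=0, Y=1, V=2, U=1, W=2, X=1) weight 1/324
  (Z=0, Y=1, V=2, U=1, W=2, X=2) weight 1/324
  (Z=0, Y=1, V=2, U=1, W=3, X=1) weight 1/324
  (Z=0, Y=1, V=2, U=1, W=3, X=2) weight 1/324
  (Z=0, Y=2, V=2, U=1, W=1, X=1) weight 1/324
  (Z=0, Y=2, V=2, U=1, W=1, X=2) weight 1/324
  (Z=2, Y=1, V=1, U=1, W=1, X=1) weight 2/405
  … 63 more
Group by V:
  weight(V=1) = 4/45
  weight(V=2) = 2/15
Total weight = 4/45 + 2/15 = 2/9
P(V=1 | obs) = 4/45 / 2/9 = 2/5
P(V=2 | obs) = 2/15 / 2/9 = 3/5
argmax = 2

argmax_v P(V = v | obs) = 2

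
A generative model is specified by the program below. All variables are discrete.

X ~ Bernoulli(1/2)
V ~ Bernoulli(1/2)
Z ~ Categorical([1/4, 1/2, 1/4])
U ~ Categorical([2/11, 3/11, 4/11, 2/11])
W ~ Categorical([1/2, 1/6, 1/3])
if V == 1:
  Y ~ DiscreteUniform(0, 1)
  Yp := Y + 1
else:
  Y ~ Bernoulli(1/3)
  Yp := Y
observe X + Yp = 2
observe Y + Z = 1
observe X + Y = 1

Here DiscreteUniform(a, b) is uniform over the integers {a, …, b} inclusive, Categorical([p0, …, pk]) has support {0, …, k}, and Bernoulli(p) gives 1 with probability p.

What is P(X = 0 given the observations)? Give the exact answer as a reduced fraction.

Enumerate traces; 24 have nonzero weight after conditioning:
  (X=0, V=1, Z=0, U=0, W=0, Y=1) weight 1/352
  (X=0, V=1, Z=0, U=0, W=1, Y=1) weight 1/1056
  (X=0, V=1, Z=0, U=0, W=2, Y=1) weight 1/528
  (X=0, V=1, Z=0, U=1, W=0, Y=1) weight 3/704
  (X=0, V=1, Z=0, U=1, W=1, Y=1) weight 1/704
  (X=0, V=1, Z=0, U=1, W=2, Y=1) weight 1/352
  (X=0, V=1, Z=0, U=2, W=0, Y=1) weight 1/176
  (X=0, V=1, Z=0, U=2, W=1, Y=1) weight 1/528
  (X=1, V=1, Z=1, U=0, W=0, Y=0) weight 1/176
  … 15 more
Group by X:
  weight(X=0) = 1/32
  weight(X=1) = 1/16
Total weight = 1/32 + 1/16 = 3/32
P(X=0 | obs) = 1/32 / 3/32 = 1/3
P(X=1 | obs) = 1/16 / 3/32 = 2/3

P(X = 0 | obs) = 1/3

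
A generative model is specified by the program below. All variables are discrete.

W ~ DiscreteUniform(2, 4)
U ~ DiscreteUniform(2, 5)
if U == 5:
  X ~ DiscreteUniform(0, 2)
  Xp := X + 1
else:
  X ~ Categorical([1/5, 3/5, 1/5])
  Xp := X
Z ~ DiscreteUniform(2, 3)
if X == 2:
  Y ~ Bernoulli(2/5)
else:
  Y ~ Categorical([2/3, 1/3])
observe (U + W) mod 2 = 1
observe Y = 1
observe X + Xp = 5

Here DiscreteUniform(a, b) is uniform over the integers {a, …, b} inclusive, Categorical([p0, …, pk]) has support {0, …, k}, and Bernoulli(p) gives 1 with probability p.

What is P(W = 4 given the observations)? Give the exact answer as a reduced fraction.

Enumerate traces; 4 have nonzero weight after conditioning:
  (W=2, U=5, X=2, Z=2, Y=1) weight 1/180
  (W=2, U=5, X=2, Z=3, Y=1) weight 1/180
  (W=4, U=5, X=2, Z=2, Y=1) weight 1/180
  (W=4, U=5, X=2, Z=3, Y=1) weight 1/180
Group by W:
  weight(W=2) = 1/90
  weight(W=4) = 1/90
Total weight = 1/90 + 1/90 = 1/45
P(W=2 | obs) = 1/90 / 1/45 = 1/2
P(W=4 | obs) = 1/90 / 1/45 = 1/2

P(W = 4 | obs) = 1/2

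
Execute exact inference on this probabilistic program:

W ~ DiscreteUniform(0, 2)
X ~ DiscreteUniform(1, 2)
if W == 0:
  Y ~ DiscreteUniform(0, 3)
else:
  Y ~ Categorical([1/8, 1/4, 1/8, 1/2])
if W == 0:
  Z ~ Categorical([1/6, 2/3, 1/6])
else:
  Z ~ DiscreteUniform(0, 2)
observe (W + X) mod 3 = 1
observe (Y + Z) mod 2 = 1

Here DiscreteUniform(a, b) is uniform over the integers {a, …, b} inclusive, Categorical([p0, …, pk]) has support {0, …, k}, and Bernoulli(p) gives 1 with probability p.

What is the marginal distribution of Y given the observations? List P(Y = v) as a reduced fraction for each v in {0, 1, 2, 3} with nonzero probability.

Enumerate traces; 12 have nonzero weight after conditioning:
  (W=0, X=1, Y=0, Z=1) weight 1/36
  (W=0, X=1, Y=1, Z=0) weight 1/144
  (W=0, X=1, Y=1, Z=2) weight 1/144
  (W=0, X=1, Y=2, Z=1) weight 1/36
  (W=0, X=1, Y=3, Z=0) weight 1/144
  (W=0, X=1, Y=3, Z=2) weight 1/144
  (W=2, X=2, Y=0, Z=1) weight 1/144
  (W=2, X=2, Y=1, Z=0) weight 1/72
  … 4 more
Group by Y:
  weight(Y=0) = 5/144
  weight(Y=1) = 1/24
  weight(Y=2) = 5/144
  weight(Y=3) = 5/72
Total weight = 5/144 + 1/24 + 5/144 + 5/72 = 13/72
P(Y=0 | obs) = 5/144 / 13/72 = 5/26
P(Y=1 | obs) = 1/24 / 13/72 = 3/13
P(Y=2 | obs) = 5/144 / 13/72 = 5/26
P(Y=3 | obs) = 5/72 / 13/72 = 5/13

P(Y=0) = 5/26, P(Y=1) = 3/13, P(Y=2) = 5/26, P(Y=3) = 5/13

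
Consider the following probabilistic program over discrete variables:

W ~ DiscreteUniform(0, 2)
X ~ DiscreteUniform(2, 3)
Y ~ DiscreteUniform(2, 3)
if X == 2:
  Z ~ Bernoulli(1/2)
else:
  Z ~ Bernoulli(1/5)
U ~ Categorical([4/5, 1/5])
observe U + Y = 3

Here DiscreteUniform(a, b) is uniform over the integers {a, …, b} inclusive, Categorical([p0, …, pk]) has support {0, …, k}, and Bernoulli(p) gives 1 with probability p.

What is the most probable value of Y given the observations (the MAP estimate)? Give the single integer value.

Enumerate traces; 24 have nonzero weight after conditioning:
  (W=0, X=2, Y=2, Z=0, U=1) weight 1/120
  (W=0, X=2, Y=2, Z=1, U=1) weight 1/120
  (W=0, X=2, Y=3, Z=0, U=0) weight 1/30
  (W=0, X=2, Y=3, Z=1, U=0) weight 1/30
  (W=0, X=3, Y=2, Z=0, U=1) weight 1/75
  (W=0, X=3, Y=2, Z=1, U=1) weight 1/300
  (W=0, X=3, Y=3, Z=0, U=0) weight 4/75
  (W=0, X=3, Y=3, Z=1, U=0) weight 1/75
  … 16 more
Group by Y:
  weight(Y=2) = 1/10
  weight(Y=3) = 2/5
Total weight = 1/10 + 2/5 = 1/2
P(Y=2 | obs) = 1/10 / 1/2 = 1/5
P(Y=3 | obs) = 2/5 / 1/2 = 4/5
argmax = 3

argmax_v P(Y = v | obs) = 3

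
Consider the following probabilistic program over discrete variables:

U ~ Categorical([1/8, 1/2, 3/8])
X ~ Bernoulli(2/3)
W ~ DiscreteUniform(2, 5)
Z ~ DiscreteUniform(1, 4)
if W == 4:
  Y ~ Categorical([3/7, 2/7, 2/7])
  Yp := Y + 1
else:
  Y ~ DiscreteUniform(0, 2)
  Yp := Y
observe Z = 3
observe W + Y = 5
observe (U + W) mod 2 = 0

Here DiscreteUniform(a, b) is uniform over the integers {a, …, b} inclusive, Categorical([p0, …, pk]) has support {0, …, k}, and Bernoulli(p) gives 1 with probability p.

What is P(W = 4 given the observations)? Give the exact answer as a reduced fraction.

Enumerate traces; 8 have nonzero weight after conditioning:
  (U=0, X=0, W=4, Z=3, Y=1) weight 1/1344
  (U=0, X=1, W=4, Z=3, Y=1) weight 1/672
  (U=1, X=0, W=3, Z=3, Y=2) weight 1/288
  (U=1, X=0, W=5, Z=3, Y=0) weight 1/288
  (U=1, X=1, W=3, Z=3, Y=2) weight 1/144
  (U=1, X=1, W=5, Z=3, Y=0) weight 1/144
  (U=2, X=0, W=4, Z=3, Y=1) weight 1/448
  (U=2, X=1, W=4, Z=3, Y=1) weight 1/224
Group by W:
  weight(W=3) = 1/96
  weight(W=4) = 1/112
  weight(W=5) = 1/96
Total weight = 1/96 + 1/112 + 1/96 = 5/168
P(W=3 | obs) = 1/96 / 5/168 = 7/20
P(W=4 | obs) = 1/112 / 5/168 = 3/10
P(W=5 | obs) = 1/96 / 5/168 = 7/20

P(W = 4 | obs) = 3/10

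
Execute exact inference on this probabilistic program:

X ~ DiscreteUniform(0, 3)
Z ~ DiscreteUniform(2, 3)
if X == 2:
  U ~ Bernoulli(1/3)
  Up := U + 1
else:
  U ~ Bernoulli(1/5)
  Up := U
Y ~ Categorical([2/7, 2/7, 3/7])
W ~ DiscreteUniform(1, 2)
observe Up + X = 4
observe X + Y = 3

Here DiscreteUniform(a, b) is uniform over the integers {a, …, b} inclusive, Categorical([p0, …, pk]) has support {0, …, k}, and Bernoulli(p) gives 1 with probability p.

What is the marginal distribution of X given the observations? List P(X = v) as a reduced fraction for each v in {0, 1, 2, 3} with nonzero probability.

P(X=2) = 5/8, P(X=3) = 3/8

Enumerate traces; 8 have nonzero weight after conditioning:
  (X=2, Z=2, U=1, Y=1, W=1) weight 1/168
  (X=2, Z=2, U=1, Y=1, W=2) weight 1/168
  (X=2, Z=3, U=1, Y=1, W=1) weight 1/168
  (X=2, Z=3, U=1, Y=1, W=2) weight 1/168
  (X=3, Z=2, U=1, Y=0, W=1) weight 1/280
  (X=3, Z=2, U=1, Y=0, W=2) weight 1/280
  (X=3, Z=3, U=1, Y=0, W=1) weight 1/280
  (X=3, Z=3, U=1, Y=0, W=2) weight 1/280
Group by X:
  weight(X=2) = 1/42
  weight(X=3) = 1/70
Total weight = 1/42 + 1/70 = 4/105
P(X=2 | obs) = 1/42 / 4/105 = 5/8
P(X=3 | obs) = 1/70 / 4/105 = 3/8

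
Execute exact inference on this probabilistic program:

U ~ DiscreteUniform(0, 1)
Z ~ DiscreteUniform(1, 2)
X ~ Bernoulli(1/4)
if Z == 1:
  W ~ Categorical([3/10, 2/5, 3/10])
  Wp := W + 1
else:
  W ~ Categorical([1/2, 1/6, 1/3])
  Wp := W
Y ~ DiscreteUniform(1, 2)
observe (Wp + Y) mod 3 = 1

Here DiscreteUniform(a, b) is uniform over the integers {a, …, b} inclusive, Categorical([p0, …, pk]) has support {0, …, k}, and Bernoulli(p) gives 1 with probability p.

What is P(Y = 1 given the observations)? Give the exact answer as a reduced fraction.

Enumerate traces; 16 have nonzero weight after conditioning:
  (U=0, Z=1, X=0, W=1, Y=2) weight 3/80
  (U=0, Z=1, X=0, W=2, Y=1) weight 9/320
  (U=0, Z=1, X=1, W=1, Y=2) weight 1/80
  (U=0, Z=1, X=1, W=2, Y=1) weight 3/320
  (U=0, Z=2, X=0, W=0, Y=1) weight 3/64
  (U=0, Z=2, X=0, W=2, Y=2) weight 1/32
  (U=0, Z=2, X=1, W=0, Y=1) weight 1/64
  (U=0, Z=2, X=1, W=2, Y=2) weight 1/96
  … 8 more
Group by Y:
  weight(Y=1) = 1/5
  weight(Y=2) = 11/60
Total weight = 1/5 + 11/60 = 23/60
P(Y=1 | obs) = 1/5 / 23/60 = 12/23
P(Y=2 | obs) = 11/60 / 23/60 = 11/23

P(Y = 1 | obs) = 12/23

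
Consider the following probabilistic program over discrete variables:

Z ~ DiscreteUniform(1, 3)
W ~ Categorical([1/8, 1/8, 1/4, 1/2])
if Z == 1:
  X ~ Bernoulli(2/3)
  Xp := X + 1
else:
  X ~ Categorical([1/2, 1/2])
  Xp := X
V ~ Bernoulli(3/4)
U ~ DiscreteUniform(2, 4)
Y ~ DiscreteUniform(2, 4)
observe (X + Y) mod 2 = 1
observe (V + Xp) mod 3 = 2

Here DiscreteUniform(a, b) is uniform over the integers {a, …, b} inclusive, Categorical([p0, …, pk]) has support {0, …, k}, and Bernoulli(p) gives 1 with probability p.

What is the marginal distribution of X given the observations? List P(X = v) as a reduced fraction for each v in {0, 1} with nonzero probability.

P(X=0) = 3/25, P(X=1) = 22/25

Enumerate traces; 84 have nonzero weight after conditioning:
  (Z=1, W=0, X=0, V=1, U=2, Y=3) weight 1/864
  (Z=1, W=0, X=0, V=1, U=3, Y=3) weight 1/864
  (Z=1, W=0, X=0, V=1, U=4, Y=3) weight 1/864
  (Z=1, W=0, X=1, V=0, U=2, Y=2) weight 1/1296
  (Z=1, W=0, X=1, V=0, U=2, Y=4) weight 1/1296
  (Z=1, W=0, X=1, V=0, U=3, Y=2) weight 1/1296
  (Z=1, W=0, X=1, V=0, U=3, Y=4) weight 1/1296
  (Z=1, W=0, X=1, V=0, U=4, Y=2) weight 1/1296
  … 76 more
Group by X:
  weight(X=0) = 1/36
  weight(X=1) = 11/54
Total weight = 1/36 + 11/54 = 25/108
P(X=0 | obs) = 1/36 / 25/108 = 3/25
P(X=1 | obs) = 11/54 / 25/108 = 22/25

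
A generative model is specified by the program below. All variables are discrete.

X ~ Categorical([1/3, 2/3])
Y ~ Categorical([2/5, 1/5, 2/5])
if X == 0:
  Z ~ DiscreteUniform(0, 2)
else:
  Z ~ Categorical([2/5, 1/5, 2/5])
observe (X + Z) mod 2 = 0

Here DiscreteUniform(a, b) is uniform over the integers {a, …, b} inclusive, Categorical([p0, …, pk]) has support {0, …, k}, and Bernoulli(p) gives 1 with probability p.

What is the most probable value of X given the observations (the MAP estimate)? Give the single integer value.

Enumerate traces; 9 have nonzero weight after conditioning:
  (X=0, Y=0, Z=0) weight 2/45
  (X=0, Y=0, Z=2) weight 2/45
  (X=0, Y=1, Z=0) weight 1/45
  (X=0, Y=1, Z=2) weight 1/45
  (X=0, Y=2, Z=0) weight 2/45
  (X=0, Y=2, Z=2) weight 2/45
  (X=1, Y=0, Z=1) weight 4/75
  (X=1, Y=1, Z=1) weight 2/75
  … 1 more
Group by X:
  weight(X=0) = 2/9
  weight(X=1) = 2/15
Total weight = 2/9 + 2/15 = 16/45
P(X=0 | obs) = 2/9 / 16/45 = 5/8
P(X=1 | obs) = 2/15 / 16/45 = 3/8
argmax = 0

argmax_v P(X = v | obs) = 0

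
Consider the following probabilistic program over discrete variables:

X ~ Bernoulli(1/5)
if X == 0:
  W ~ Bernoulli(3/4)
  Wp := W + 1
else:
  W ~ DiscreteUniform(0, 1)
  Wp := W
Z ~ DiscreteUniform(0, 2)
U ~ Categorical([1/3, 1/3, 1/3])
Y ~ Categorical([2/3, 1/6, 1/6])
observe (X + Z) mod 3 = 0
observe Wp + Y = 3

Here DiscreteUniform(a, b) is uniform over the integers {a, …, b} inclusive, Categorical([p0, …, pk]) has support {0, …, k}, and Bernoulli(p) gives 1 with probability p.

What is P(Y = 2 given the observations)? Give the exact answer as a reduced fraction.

P(Y = 2 | obs) = 1/3

Enumerate traces; 9 have nonzero weight after conditioning:
  (X=0, W=0, Z=0, U=0, Y=2) weight 1/270
  (X=0, W=0, Z=0, U=1, Y=2) weight 1/270
  (X=0, W=0, Z=0, U=2, Y=2) weight 1/270
  (X=0, W=1, Z=0, U=0, Y=1) weight 1/90
  (X=0, W=1, Z=0, U=1, Y=1) weight 1/90
  (X=0, W=1, Z=0, U=2, Y=1) weight 1/90
  (X=1, W=1, Z=2, U=0, Y=2) weight 1/540
  (X=1, W=1, Z=2, U=1, Y=2) weight 1/540
  … 1 more
Group by Y:
  weight(Y=1) = 1/30
  weight(Y=2) = 1/60
Total weight = 1/30 + 1/60 = 1/20
P(Y=1 | obs) = 1/30 / 1/20 = 2/3
P(Y=2 | obs) = 1/60 / 1/20 = 1/3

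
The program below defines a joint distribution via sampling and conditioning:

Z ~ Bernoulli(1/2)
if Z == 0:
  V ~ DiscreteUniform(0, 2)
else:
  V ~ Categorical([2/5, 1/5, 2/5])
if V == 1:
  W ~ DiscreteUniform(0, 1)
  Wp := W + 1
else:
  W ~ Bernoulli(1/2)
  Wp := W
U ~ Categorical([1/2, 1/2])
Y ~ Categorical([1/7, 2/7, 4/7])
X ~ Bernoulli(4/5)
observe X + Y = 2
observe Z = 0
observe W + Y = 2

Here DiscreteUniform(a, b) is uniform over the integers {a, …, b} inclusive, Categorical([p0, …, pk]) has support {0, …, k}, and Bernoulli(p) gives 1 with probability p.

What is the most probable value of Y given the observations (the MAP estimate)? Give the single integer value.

Enumerate traces; 12 have nonzero weight after conditioning:
  (Z=0, V=0, W=0, U=0, Y=2, X=0) weight 1/210
  (Z=0, V=0, W=0, U=1, Y=2, X=0) weight 1/210
  (Z=0, V=0, W=1, U=0, Y=1, X=1) weight 1/105
  (Z=0, V=0, W=1, U=1, Y=1, X=1) weight 1/105
  (Z=0, V=1, W=0, U=0, Y=2, X=0) weight 1/210
  (Z=0, V=1, W=0, U=1, Y=2, X=0) weight 1/210
  (Z=0, V=1, W=1, U=0, Y=1, X=1) weight 1/105
  (Z=0, V=1, W=1, U=1, Y=1, X=1) weight 1/105
  … 4 more
Group by Y:
  weight(Y=1) = 2/35
  weight(Y=2) = 1/35
Total weight = 2/35 + 1/35 = 3/35
P(Y=1 | obs) = 2/35 / 3/35 = 2/3
P(Y=2 | obs) = 1/35 / 3/35 = 1/3
argmax = 1

argmax_v P(Y = v | obs) = 1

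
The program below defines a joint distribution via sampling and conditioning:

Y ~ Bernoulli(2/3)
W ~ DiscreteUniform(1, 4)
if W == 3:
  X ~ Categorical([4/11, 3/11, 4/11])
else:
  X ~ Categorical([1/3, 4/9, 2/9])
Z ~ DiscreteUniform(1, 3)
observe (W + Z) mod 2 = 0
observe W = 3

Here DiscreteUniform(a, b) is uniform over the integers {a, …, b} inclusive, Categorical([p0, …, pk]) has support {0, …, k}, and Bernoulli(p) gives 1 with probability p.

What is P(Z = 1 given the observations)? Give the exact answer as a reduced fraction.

Enumerate traces; 12 have nonzero weight after conditioning:
  (Y=0, W=3, X=0, Z=1) weight 1/99
  (Y=0, W=3, X=0, Z=3) weight 1/99
  (Y=0, W=3, X=1, Z=1) weight 1/132
  (Y=0, W=3, X=1, Z=3) weight 1/132
  (Y=0, W=3, X=2, Z=1) weight 1/99
  (Y=0, W=3, X=2, Z=3) weight 1/99
  (Y=1, W=3, X=0, Z=1) weight 2/99
  (Y=1, W=3, X=0, Z=3) weight 2/99
  … 4 more
Group by Z:
  weight(Z=1) = 1/12
  weight(Z=3) = 1/12
Total weight = 1/12 + 1/12 = 1/6
P(Z=1 | obs) = 1/12 / 1/6 = 1/2
P(Z=3 | obs) = 1/12 / 1/6 = 1/2

P(Z = 1 | obs) = 1/2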